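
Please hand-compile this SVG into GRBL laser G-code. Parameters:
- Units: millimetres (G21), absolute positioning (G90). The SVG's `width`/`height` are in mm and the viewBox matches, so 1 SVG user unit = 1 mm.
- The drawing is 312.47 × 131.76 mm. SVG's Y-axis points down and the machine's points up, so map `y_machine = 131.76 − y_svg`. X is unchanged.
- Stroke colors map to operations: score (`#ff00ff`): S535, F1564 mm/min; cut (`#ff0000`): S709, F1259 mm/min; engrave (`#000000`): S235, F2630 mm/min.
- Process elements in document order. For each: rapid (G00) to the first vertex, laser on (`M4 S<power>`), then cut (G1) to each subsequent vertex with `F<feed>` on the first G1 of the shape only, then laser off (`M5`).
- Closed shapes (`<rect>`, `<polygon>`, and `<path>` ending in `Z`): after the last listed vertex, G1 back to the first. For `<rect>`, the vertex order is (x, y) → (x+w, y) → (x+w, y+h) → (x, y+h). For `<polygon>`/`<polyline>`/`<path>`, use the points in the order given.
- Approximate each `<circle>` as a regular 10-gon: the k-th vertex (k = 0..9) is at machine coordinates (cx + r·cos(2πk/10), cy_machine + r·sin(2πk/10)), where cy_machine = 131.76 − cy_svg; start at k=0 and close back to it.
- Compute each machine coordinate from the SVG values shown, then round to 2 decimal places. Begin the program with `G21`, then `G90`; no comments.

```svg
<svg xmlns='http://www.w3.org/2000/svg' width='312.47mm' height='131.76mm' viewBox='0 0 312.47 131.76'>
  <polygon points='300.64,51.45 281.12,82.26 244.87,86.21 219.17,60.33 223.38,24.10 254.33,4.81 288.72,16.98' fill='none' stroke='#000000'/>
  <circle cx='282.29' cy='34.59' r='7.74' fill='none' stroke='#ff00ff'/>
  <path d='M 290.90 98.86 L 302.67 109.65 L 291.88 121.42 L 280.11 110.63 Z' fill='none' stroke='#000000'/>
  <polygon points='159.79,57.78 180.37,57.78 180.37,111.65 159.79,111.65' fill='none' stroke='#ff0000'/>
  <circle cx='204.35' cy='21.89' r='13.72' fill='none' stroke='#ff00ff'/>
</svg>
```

1 u = 1 mm; y_m = 131.76 − y.

[1] `<polygon>` regular polygon, #000000→engrave S235 F2630: (300.64,80.31) → (281.12,49.50) → (244.87,45.55) → (219.17,71.43) → (223.38,107.66) → (254.33,126.95) → (288.72,114.78) → (300.64,80.31) (closed)

[2] `<circle>` circle, #ff00ff→score S535 F1564: (290.03,97.17) → (288.55,101.72) → (284.68,104.53) → (279.90,104.53) → (276.03,101.72) → (274.55,97.17) → (276.03,92.62) → (279.90,89.81) → (284.68,89.81) → (288.55,92.62) → (290.03,97.17) (closed)

[3] `<path>` regular polygon, #000000→engrave S235 F2630: (290.90,32.90) → (302.67,22.11) → (291.88,10.34) → (280.11,21.13) → (290.90,32.90) (closed)

[4] `<polygon>` rectangle, #ff0000→cut S709 F1259: (159.79,73.98) → (180.37,73.98) → (180.37,20.11) → (159.79,20.11) → (159.79,73.98) (closed)

[5] `<circle>` circle, #ff00ff→score S535 F1564: (218.07,109.87) → (215.45,117.93) → (208.59,122.92) → (200.11,122.92) → (193.25,117.93) → (190.63,109.87) → (193.25,101.81) → (200.11,96.82) → (208.59,96.82) → (215.45,101.81) → (218.07,109.87) (closed)

G21
G90
G00 X300.64 Y80.31
M4 S235
G1 X281.12 Y49.50 F2630
G1 X244.87 Y45.55
G1 X219.17 Y71.43
G1 X223.38 Y107.66
G1 X254.33 Y126.95
G1 X288.72 Y114.78
G1 X300.64 Y80.31
M5
G00 X290.03 Y97.17
M4 S535
G1 X288.55 Y101.72 F1564
G1 X284.68 Y104.53
G1 X279.90 Y104.53
G1 X276.03 Y101.72
G1 X274.55 Y97.17
G1 X276.03 Y92.62
G1 X279.90 Y89.81
G1 X284.68 Y89.81
G1 X288.55 Y92.62
G1 X290.03 Y97.17
M5
G00 X290.90 Y32.90
M4 S235
G1 X302.67 Y22.11 F2630
G1 X291.88 Y10.34
G1 X280.11 Y21.13
G1 X290.90 Y32.90
M5
G00 X159.79 Y73.98
M4 S709
G1 X180.37 Y73.98 F1259
G1 X180.37 Y20.11
G1 X159.79 Y20.11
G1 X159.79 Y73.98
M5
G00 X218.07 Y109.87
M4 S535
G1 X215.45 Y117.93 F1564
G1 X208.59 Y122.92
G1 X200.11 Y122.92
G1 X193.25 Y117.93
G1 X190.63 Y109.87
G1 X193.25 Y101.81
G1 X200.11 Y96.82
G1 X208.59 Y96.82
G1 X215.45 Y101.81
G1 X218.07 Y109.87
M5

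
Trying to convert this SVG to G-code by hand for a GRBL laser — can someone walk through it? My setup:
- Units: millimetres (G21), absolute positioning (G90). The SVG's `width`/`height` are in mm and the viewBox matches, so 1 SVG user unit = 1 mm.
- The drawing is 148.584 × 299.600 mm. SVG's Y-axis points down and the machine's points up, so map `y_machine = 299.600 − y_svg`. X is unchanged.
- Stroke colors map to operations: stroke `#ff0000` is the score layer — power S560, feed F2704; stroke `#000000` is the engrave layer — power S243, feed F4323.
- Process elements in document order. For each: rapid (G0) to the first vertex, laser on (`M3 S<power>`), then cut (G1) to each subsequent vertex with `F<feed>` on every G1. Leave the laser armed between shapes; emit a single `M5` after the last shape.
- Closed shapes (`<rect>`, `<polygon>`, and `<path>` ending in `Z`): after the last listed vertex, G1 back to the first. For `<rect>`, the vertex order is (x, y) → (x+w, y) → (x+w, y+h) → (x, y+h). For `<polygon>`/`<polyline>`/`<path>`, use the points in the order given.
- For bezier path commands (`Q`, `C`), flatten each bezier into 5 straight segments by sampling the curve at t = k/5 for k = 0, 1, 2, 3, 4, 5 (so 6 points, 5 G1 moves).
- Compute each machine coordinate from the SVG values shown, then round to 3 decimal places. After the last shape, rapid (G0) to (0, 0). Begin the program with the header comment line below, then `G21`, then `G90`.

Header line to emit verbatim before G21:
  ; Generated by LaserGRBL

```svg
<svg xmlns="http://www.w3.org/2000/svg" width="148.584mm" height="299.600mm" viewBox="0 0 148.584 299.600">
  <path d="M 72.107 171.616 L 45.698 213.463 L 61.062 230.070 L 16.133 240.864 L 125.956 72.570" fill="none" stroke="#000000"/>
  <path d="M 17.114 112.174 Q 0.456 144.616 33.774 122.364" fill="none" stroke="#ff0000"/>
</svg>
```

1 u = 1 mm; y_m = 299.600 − y.

[1] `<path>` open polyline, #000000→engrave S243 F4323: (72.107,127.984) → (45.698,86.137) → (61.062,69.530) → (16.133,58.736) → (125.956,227.030)

[2] `<path>` quadratic bezier, #ff0000→score S560 F2704: (17.114,187.426) → (12.450,176.637) → (11.784,170.223) → (15.116,168.185) → (22.446,170.523) → (33.774,177.236)

; Generated by LaserGRBL
G21
G90
G0 X72.107 Y127.984
M3 S243
G1 X45.698 Y86.137 F4323
G1 X61.062 Y69.530 F4323
G1 X16.133 Y58.736 F4323
G1 X125.956 Y227.030 F4323
G0 X17.114 Y187.426
M3 S560
G1 X12.450 Y176.637 F2704
G1 X11.784 Y170.223 F2704
G1 X15.116 Y168.185 F2704
G1 X22.446 Y170.523 F2704
G1 X33.774 Y177.236 F2704
M5
G0 X0.000 Y0.000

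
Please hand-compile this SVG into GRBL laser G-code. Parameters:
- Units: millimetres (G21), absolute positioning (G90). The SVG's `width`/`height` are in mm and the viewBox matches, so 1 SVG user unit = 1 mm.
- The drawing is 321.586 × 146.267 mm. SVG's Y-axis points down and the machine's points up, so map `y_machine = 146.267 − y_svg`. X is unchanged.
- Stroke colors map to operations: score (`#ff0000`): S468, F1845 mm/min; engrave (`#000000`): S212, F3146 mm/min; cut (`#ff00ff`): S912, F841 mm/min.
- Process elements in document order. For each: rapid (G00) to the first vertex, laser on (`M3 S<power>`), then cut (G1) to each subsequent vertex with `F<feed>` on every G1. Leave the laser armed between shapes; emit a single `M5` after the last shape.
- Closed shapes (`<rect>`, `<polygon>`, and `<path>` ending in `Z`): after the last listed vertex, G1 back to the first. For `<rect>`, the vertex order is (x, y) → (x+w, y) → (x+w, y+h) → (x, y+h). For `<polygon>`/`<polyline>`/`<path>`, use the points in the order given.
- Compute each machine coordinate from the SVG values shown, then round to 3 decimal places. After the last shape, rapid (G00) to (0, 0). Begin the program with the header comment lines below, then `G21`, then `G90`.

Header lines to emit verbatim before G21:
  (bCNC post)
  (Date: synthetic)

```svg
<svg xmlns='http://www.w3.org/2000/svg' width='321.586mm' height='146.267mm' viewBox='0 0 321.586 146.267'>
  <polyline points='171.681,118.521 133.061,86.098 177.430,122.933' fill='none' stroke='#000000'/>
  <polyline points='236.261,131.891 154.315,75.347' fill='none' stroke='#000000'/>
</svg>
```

(bCNC post)
(Date: synthetic)
G21
G90
G00 X171.681 Y27.746
M3 S212
G1 X133.061 Y60.169 F3146
G1 X177.430 Y23.334 F3146
G00 X236.261 Y14.376
M3 S212
G1 X154.315 Y70.920 F3146
M5
G00 X0.000 Y0.000

1 u = 1 mm; y_m = 146.267 − y.

[1] `<polyline>` open polyline, #000000→engrave S212 F3146: (171.681,27.746) → (133.061,60.169) → (177.430,23.334)

[2] `<polyline>` line segment, #000000→engrave S212 F3146: (236.261,14.376) → (154.315,70.920)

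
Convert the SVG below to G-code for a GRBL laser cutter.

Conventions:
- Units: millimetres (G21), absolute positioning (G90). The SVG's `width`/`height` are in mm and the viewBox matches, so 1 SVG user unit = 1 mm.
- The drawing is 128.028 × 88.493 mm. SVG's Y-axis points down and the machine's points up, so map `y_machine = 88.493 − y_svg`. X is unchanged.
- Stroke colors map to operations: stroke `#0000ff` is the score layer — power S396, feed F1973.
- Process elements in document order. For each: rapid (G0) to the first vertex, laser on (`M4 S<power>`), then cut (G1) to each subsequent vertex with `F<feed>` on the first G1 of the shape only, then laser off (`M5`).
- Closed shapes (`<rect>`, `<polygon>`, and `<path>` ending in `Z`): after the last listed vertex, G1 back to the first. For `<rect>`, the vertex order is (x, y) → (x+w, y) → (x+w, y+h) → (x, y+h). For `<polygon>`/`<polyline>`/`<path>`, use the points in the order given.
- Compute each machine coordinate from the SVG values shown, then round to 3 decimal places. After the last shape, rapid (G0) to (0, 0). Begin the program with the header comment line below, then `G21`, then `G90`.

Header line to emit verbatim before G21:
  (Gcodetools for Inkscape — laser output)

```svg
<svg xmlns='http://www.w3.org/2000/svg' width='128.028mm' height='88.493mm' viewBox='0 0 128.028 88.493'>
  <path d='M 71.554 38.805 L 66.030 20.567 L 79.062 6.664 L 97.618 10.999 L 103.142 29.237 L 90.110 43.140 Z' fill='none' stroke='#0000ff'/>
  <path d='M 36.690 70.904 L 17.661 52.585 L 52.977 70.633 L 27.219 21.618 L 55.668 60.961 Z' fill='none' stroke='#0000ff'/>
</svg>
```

(Gcodetools for Inkscape — laser output)
G21
G90
G0 X71.554 Y49.688
M4 S396
G1 X66.030 Y67.926 F1973
G1 X79.062 Y81.829
G1 X97.618 Y77.494
G1 X103.142 Y59.256
G1 X90.110 Y45.353
G1 X71.554 Y49.688
M5
G0 X36.690 Y17.589
M4 S396
G1 X17.661 Y35.908 F1973
G1 X52.977 Y17.860
G1 X27.219 Y66.875
G1 X55.668 Y27.532
G1 X36.690 Y17.589
M5
G0 X0.000 Y0.000

1 u = 1 mm; y_m = 88.493 − y.

[1] `<path>` regular polygon, #0000ff→score S396 F1973: (71.554,49.688) → (66.030,67.926) → (79.062,81.829) → (97.618,77.494) → (103.142,59.256) → (90.110,45.353) → (71.554,49.688) (closed)

[2] `<path>` closed polygon, #0000ff→score S396 F1973: (36.690,17.589) → (17.661,35.908) → (52.977,17.860) → (27.219,66.875) → (55.668,27.532) → (36.690,17.589) (closed)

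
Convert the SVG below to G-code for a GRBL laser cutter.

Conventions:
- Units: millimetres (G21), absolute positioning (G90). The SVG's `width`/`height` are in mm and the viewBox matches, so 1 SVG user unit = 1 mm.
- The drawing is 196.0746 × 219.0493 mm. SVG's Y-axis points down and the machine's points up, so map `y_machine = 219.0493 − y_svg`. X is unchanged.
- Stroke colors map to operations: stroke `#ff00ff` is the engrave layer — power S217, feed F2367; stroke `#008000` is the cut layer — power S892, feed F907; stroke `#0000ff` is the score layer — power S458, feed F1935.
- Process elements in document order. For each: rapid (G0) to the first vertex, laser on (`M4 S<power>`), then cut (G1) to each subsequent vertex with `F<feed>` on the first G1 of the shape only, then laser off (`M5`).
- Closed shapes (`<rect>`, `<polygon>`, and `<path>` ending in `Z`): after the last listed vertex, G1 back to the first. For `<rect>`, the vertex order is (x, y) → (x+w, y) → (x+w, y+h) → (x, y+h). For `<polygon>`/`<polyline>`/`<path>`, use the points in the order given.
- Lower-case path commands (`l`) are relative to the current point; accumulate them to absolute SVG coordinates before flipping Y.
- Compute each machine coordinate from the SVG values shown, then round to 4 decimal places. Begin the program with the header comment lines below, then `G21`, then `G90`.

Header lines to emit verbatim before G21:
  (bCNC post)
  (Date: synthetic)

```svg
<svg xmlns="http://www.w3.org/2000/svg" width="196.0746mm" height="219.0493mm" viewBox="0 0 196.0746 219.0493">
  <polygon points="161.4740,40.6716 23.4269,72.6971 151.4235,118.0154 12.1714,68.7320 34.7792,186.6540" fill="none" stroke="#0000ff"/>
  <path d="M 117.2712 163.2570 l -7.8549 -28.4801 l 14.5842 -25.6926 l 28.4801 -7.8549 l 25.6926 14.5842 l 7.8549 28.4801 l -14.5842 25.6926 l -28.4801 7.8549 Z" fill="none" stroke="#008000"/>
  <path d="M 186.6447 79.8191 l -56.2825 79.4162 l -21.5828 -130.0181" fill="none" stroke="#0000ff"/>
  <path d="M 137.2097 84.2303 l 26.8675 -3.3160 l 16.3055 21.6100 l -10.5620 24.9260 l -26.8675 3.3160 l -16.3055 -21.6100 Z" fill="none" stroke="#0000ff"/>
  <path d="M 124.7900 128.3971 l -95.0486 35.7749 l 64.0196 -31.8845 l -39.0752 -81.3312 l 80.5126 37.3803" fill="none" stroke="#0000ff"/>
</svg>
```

Since the viewBox matches the mm dimensions, user units are millimetres directly. The only transform is the Y-flip y_m = 219.0493 − y_svg.

Shape 1 is a closed polygon drawn with `<polygon>`. Its stroke #0000ff means score at S458, F1935. After flipping Y the toolpath is (161.4740,178.3777) → (23.4269,146.3522) → (151.4235,101.0339) → (12.1714,150.3173) → (34.7792,32.3953) → (161.4740,178.3777), returning to the start.

Shape 2 is a regular polygon drawn with `<path>`. Its stroke #008000 means cut at S892, F907. After flipping Y the toolpath is (117.2712,55.7923) → (109.4163,84.2724) → (124.0005,109.9650) → (152.4806,117.8199) → (178.1732,103.2357) → (186.0281,74.7556) → (171.4439,49.0630) → (142.9638,41.2081) → (117.2712,55.7923), returning to the start.

Shape 3 is a open polyline drawn with `<path>`. Its stroke #0000ff means score at S458, F1935. After flipping Y the toolpath is (186.6447,139.2302) → (130.3622,59.8140) → (108.7794,189.8321).

Shape 4 is a regular polygon drawn with `<path>`. Its stroke #0000ff means score at S458, F1935. After flipping Y the toolpath is (137.2097,134.8190) → (164.0772,138.1350) → (180.3827,116.5250) → (169.8207,91.5990) → (142.9532,88.2830) → (126.6477,109.8930) → (137.2097,134.8190), returning to the start.

Shape 5 is a open polyline drawn with `<path>`. Its stroke #0000ff means score at S458, F1935. After flipping Y the toolpath is (124.7900,90.6522) → (29.7414,54.8773) → (93.7610,86.7618) → (54.6858,168.0930) → (135.1984,130.7127).

(bCNC post)
(Date: synthetic)
G21
G90
G0 X161.4740 Y178.3777
M4 S458
G1 X23.4269 Y146.3522 F1935
G1 X151.4235 Y101.0339
G1 X12.1714 Y150.3173
G1 X34.7792 Y32.3953
G1 X161.4740 Y178.3777
M5
G0 X117.2712 Y55.7923
M4 S892
G1 X109.4163 Y84.2724 F907
G1 X124.0005 Y109.9650
G1 X152.4806 Y117.8199
G1 X178.1732 Y103.2357
G1 X186.0281 Y74.7556
G1 X171.4439 Y49.0630
G1 X142.9638 Y41.2081
G1 X117.2712 Y55.7923
M5
G0 X186.6447 Y139.2302
M4 S458
G1 X130.3622 Y59.8140 F1935
G1 X108.7794 Y189.8321
M5
G0 X137.2097 Y134.8190
M4 S458
G1 X164.0772 Y138.1350 F1935
G1 X180.3827 Y116.5250
G1 X169.8207 Y91.5990
G1 X142.9532 Y88.2830
G1 X126.6477 Y109.8930
G1 X137.2097 Y134.8190
M5
G0 X124.7900 Y90.6522
M4 S458
G1 X29.7414 Y54.8773 F1935
G1 X93.7610 Y86.7618
G1 X54.6858 Y168.0930
G1 X135.1984 Y130.7127
M5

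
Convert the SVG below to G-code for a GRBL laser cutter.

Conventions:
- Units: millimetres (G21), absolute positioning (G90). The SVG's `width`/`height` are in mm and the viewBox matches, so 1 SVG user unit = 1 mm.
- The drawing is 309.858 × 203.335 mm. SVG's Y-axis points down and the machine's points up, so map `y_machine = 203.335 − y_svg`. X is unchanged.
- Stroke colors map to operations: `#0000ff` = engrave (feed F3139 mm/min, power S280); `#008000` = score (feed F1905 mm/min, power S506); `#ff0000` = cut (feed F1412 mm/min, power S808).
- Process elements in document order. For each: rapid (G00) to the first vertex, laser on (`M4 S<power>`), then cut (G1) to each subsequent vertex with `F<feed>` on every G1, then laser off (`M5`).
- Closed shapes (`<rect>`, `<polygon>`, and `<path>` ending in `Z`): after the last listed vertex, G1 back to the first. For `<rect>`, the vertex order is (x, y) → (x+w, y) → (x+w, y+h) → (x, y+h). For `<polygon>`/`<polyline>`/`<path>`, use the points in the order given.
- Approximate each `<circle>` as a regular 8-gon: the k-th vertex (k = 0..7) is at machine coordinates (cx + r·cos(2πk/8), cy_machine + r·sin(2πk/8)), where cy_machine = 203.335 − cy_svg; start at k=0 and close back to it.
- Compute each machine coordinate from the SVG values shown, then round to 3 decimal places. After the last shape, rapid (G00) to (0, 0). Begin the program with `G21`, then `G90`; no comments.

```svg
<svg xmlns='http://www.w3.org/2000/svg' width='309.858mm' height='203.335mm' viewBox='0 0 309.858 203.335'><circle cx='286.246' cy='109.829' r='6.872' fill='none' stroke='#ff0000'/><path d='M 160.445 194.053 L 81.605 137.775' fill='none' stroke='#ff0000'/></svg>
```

G21
G90
G00 X293.118 Y93.506
M4 S808
G1 X291.105 Y98.365 F1412
G1 X286.246 Y100.378 F1412
G1 X281.387 Y98.365 F1412
G1 X279.374 Y93.506 F1412
G1 X281.387 Y88.647 F1412
G1 X286.246 Y86.634 F1412
G1 X291.105 Y88.647 F1412
G1 X293.118 Y93.506 F1412
M5
G00 X160.445 Y9.282
M4 S808
G1 X81.605 Y65.560 F1412
M5
G00 X0.000 Y0.000

1 u = 1 mm; y_m = 203.335 − y.

[1] `<circle>` circle, #ff0000→cut S808 F1412: (293.118,93.506) → (291.105,98.365) → (286.246,100.378) → (281.387,98.365) → (279.374,93.506) → (281.387,88.647) → (286.246,86.634) → (291.105,88.647) → (293.118,93.506) (closed)

[2] `<path>` line segment, #ff0000→cut S808 F1412: (160.445,9.282) → (81.605,65.560)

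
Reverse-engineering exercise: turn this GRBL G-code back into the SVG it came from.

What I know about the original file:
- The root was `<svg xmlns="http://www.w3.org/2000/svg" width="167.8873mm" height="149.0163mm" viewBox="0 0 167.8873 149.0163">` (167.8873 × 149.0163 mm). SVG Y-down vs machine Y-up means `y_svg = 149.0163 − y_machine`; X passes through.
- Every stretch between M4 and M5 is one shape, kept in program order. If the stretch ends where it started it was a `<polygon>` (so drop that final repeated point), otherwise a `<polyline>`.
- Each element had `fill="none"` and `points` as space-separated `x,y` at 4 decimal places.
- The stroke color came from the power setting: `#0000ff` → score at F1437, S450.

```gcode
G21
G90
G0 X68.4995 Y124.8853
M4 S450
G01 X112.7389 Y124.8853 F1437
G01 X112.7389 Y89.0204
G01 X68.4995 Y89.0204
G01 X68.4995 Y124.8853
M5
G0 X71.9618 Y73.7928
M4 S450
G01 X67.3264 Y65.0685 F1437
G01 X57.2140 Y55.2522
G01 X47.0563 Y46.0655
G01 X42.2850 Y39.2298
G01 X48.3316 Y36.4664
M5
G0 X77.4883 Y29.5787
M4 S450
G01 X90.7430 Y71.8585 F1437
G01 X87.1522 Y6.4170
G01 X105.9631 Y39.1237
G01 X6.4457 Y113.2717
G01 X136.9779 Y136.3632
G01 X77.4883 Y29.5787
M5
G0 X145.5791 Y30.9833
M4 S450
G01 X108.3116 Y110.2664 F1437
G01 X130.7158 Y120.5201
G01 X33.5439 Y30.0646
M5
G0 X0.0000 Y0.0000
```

<svg xmlns="http://www.w3.org/2000/svg" width="167.8873mm" height="149.0163mm" viewBox="0 0 167.8873 149.0163">
  <polygon points="68.4995,24.1310 112.7389,24.1310 112.7389,59.9959 68.4995,59.9959" fill="none" stroke="#0000ff"/>
  <polyline points="71.9618,75.2235 67.3264,83.9478 57.2140,93.7641 47.0563,102.9508 42.2850,109.7865 48.3316,112.5499" fill="none" stroke="#0000ff"/>
  <polygon points="77.4883,119.4376 90.7430,77.1578 87.1522,142.5993 105.9631,109.8926 6.4457,35.7446 136.9779,12.6531" fill="none" stroke="#0000ff"/>
  <polyline points="145.5791,118.0330 108.3116,38.7499 130.7158,28.4962 33.5439,118.9517" fill="none" stroke="#0000ff"/>
</svg>

Machine Y-up, SVG Y-down with viewBox height 149.0163, so y_svg = 149.0163 − y_machine; X carries over. Every run uses S450, so all elements get stroke `#0000ff` (score).

Run 1: The run returns to its start, so emit a `<polygon>` with points (Y-flipped): 68.4995,24.1310 112.7389,24.1310 112.7389,59.9959 68.4995,59.9959.

Run 2: The run is open, so emit a `<polyline>` with points (Y-flipped): 71.9618,75.2235 67.3264,83.9478 57.2140,93.7641 47.0563,102.9508 42.2850,109.7865 48.3316,112.5499.

Run 3: The run returns to its start, so emit a `<polygon>` with points (Y-flipped): 77.4883,119.4376 90.7430,77.1578 87.1522,142.5993 105.9631,109.8926 6.4457,35.7446 136.9779,12.6531.

Run 4: The run is open, so emit a `<polyline>` with points (Y-flipped): 145.5791,118.0330 108.3116,38.7499 130.7158,28.4962 33.5439,118.9517.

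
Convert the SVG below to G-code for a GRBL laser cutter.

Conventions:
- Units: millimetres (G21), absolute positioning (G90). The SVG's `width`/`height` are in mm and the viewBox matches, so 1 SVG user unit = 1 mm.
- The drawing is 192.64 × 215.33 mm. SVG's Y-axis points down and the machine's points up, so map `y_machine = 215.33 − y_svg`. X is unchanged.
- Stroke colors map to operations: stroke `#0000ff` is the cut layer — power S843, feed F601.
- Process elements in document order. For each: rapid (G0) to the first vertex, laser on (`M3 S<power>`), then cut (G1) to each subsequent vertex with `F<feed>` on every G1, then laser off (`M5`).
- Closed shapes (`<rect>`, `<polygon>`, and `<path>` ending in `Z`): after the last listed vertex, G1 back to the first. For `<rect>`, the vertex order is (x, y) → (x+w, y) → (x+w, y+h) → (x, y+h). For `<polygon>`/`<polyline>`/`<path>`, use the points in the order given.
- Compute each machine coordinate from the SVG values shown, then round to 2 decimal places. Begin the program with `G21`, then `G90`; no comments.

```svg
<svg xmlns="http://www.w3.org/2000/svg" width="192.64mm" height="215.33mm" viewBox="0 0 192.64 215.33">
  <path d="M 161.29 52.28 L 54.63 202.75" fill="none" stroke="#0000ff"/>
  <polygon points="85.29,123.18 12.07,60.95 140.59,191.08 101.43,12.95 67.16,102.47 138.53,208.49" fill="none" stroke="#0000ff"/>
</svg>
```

Since the viewBox matches the mm dimensions, user units are millimetres directly. The only transform is the Y-flip y_m = 215.33 − y_svg.

Shape 1 is a line segment drawn with `<path>`. Its stroke #0000ff means cut at S843, F601. After flipping Y the toolpath is (161.29,163.05) → (54.63,12.58).

Shape 2 is a closed polygon drawn with `<polygon>`. Its stroke #0000ff means cut at S843, F601. After flipping Y the toolpath is (85.29,92.15) → (12.07,154.38) → (140.59,24.25) → (101.43,202.38) → (67.16,112.86) → (138.53,6.84) → (85.29,92.15), returning to the start.

G21
G90
G0 X161.29 Y163.05
M3 S843
G1 X54.63 Y12.58 F601
M5
G0 X85.29 Y92.15
M3 S843
G1 X12.07 Y154.38 F601
G1 X140.59 Y24.25 F601
G1 X101.43 Y202.38 F601
G1 X67.16 Y112.86 F601
G1 X138.53 Y6.84 F601
G1 X85.29 Y92.15 F601
M5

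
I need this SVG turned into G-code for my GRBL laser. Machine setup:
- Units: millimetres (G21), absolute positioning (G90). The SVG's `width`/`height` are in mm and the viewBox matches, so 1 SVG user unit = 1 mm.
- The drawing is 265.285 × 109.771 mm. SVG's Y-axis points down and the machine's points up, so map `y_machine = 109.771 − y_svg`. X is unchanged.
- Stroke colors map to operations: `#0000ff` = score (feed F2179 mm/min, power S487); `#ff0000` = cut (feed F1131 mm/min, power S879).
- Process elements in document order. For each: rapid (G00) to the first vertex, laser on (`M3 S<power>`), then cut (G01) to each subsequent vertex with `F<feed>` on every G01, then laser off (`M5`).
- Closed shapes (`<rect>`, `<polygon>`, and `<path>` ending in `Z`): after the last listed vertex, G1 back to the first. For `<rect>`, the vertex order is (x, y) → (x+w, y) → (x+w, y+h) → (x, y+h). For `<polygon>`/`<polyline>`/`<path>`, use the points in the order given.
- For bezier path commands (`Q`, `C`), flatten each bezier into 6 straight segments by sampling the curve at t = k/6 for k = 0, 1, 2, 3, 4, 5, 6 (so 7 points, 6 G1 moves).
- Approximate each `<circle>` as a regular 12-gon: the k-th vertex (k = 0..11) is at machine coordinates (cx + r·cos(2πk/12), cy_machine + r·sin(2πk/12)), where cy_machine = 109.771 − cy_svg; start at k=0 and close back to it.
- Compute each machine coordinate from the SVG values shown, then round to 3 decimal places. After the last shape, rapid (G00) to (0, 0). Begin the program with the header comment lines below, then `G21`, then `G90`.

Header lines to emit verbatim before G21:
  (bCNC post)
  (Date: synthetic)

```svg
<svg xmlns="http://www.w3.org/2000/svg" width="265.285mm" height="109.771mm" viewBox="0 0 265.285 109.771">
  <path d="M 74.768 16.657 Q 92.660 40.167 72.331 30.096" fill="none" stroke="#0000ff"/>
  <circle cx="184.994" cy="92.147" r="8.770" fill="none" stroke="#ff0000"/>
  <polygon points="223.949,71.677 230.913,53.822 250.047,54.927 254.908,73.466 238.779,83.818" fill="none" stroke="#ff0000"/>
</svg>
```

viewBox `0 0 265.285 109.771` with mm width/height → 1 unit = 1 mm. Flip: y_m = 109.771 − y_svg.

**Shape 1** — `<path>` quadratic bezier, stroke `#0000ff` → score (S487, F2179). Control points (SVG): P0=(74.768,16.657), P1=(92.660,40.167), P2=(72.331,30.096); sampled at t=k/6. Machine vertices: (74.768,93.114) → (79.670,86.210) → (82.449,81.172) → (83.105,77.999) → (81.637,76.692) → (78.046,77.251) → (72.331,79.675). Open path.

**Shape 2** — `<circle>` circle, stroke `#ff0000` → cut (S879, F1131). Machine vertices: (193.764,17.624) → (192.589,22.009) → (189.379,25.219) → (184.994,26.394) → (180.609,25.219) → (177.399,22.009) → (176.224,17.624) → (177.399,13.239) → (180.609,10.029) → (184.994,8.854) → (189.379,10.029) → (192.589,13.239) → (193.764,17.624). Closed: final G1 returns to the first vertex.

**Shape 3** — `<polygon>` regular polygon, stroke `#ff0000` → cut (S879, F1131). Machine vertices: (223.949,38.094) → (230.913,55.949) → (250.047,54.844) → (254.908,36.305) → (238.779,25.953) → (223.949,38.094). Closed: final G1 returns to the first vertex.

(bCNC post)
(Date: synthetic)
G21
G90
G00 X74.768 Y93.114
M3 S487
G01 X79.670 Y86.210 F2179
G01 X82.449 Y81.172 F2179
G01 X83.105 Y77.999 F2179
G01 X81.637 Y76.692 F2179
G01 X78.046 Y77.251 F2179
G01 X72.331 Y79.675 F2179
M5
G00 X193.764 Y17.624
M3 S879
G01 X192.589 Y22.009 F1131
G01 X189.379 Y25.219 F1131
G01 X184.994 Y26.394 F1131
G01 X180.609 Y25.219 F1131
G01 X177.399 Y22.009 F1131
G01 X176.224 Y17.624 F1131
G01 X177.399 Y13.239 F1131
G01 X180.609 Y10.029 F1131
G01 X184.994 Y8.854 F1131
G01 X189.379 Y10.029 F1131
G01 X192.589 Y13.239 F1131
G01 X193.764 Y17.624 F1131
M5
G00 X223.949 Y38.094
M3 S879
G01 X230.913 Y55.949 F1131
G01 X250.047 Y54.844 F1131
G01 X254.908 Y36.305 F1131
G01 X238.779 Y25.953 F1131
G01 X223.949 Y38.094 F1131
M5
G00 X0.000 Y0.000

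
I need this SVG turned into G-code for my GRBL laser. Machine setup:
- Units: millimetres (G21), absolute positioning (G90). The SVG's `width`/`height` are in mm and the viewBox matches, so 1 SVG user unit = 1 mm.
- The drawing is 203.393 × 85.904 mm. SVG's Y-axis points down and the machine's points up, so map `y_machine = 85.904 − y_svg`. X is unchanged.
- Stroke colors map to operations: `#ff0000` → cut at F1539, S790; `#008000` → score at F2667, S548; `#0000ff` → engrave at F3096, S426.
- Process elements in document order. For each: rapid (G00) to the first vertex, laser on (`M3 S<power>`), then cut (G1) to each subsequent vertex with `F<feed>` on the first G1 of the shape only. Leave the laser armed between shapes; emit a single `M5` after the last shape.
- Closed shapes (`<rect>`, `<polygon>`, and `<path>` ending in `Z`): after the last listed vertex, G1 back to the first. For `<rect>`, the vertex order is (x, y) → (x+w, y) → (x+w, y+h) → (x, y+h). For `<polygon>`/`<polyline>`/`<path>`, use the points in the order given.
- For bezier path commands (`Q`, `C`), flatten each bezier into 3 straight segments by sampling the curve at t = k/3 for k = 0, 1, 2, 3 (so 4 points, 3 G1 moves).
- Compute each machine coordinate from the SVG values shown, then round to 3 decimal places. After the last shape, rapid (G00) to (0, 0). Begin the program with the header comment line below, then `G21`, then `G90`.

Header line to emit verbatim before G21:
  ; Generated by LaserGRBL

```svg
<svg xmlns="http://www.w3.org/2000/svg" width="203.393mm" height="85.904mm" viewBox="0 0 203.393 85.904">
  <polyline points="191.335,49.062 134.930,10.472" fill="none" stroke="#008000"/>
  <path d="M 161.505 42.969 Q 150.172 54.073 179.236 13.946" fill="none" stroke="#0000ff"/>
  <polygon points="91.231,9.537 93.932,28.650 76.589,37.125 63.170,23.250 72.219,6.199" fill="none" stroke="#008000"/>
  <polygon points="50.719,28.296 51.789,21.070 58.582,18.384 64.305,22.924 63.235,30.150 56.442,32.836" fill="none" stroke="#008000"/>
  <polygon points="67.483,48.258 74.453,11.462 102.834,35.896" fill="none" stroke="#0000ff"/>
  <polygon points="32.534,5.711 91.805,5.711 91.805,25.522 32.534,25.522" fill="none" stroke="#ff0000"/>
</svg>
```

; Generated by LaserGRBL
G21
G90
G00 X191.335 Y36.842
M3 S548
G1 X134.930 Y75.432 F2667
G00 X161.505 Y42.935
M3 S426
G1 X158.438 Y41.225 F3096
G1 X164.349 Y50.899
G1 X179.236 Y71.958
G00 X91.231 Y76.367
M3 S548
G1 X93.932 Y57.254 F2667
G1 X76.589 Y48.779
G1 X63.170 Y62.654
G1 X72.219 Y79.705
G1 X91.231 Y76.367
G00 X50.719 Y57.608
M3 S548
G1 X51.789 Y64.834 F2667
G1 X58.582 Y67.520
G1 X64.305 Y62.980
G1 X63.235 Y55.754
G1 X56.442 Y53.068
G1 X50.719 Y57.608
G00 X67.483 Y37.646
M3 S426
G1 X74.453 Y74.442 F3096
G1 X102.834 Y50.008
G1 X67.483 Y37.646
G00 X32.534 Y80.193
M3 S790
G1 X91.805 Y80.193 F1539
G1 X91.805 Y60.382
G1 X32.534 Y60.382
G1 X32.534 Y80.193
M5
G00 X0.000 Y0.000

Since the viewBox matches the mm dimensions, user units are millimetres directly. The only transform is the Y-flip y_m = 85.904 − y_svg.

Shape 1 is a line segment drawn with `<polyline>`. Its stroke #008000 means score at S548, F2667. After flipping Y the toolpath is (191.335,36.842) → (134.930,75.432).

Shape 2 is a quadratic bezier drawn with `<path>`. Its stroke #0000ff means engrave at S426, F3096. After flipping Y the toolpath is (161.505,42.935) → (158.438,41.225) → (164.349,50.899) → (179.236,71.958).

Shape 3 is a regular polygon drawn with `<polygon>`. Its stroke #008000 means score at S548, F2667. After flipping Y the toolpath is (91.231,76.367) → (93.932,57.254) → (76.589,48.779) → (63.170,62.654) → (72.219,79.705) → (91.231,76.367), returning to the start.

Shape 4 is a regular polygon drawn with `<polygon>`. Its stroke #008000 means score at S548, F2667. After flipping Y the toolpath is (50.719,57.608) → (51.789,64.834) → (58.582,67.520) → (64.305,62.980) → (63.235,55.754) → (56.442,53.068) → (50.719,57.608), returning to the start.

Shape 5 is a regular polygon drawn with `<polygon>`. Its stroke #0000ff means engrave at S426, F3096. After flipping Y the toolpath is (67.483,37.646) → (74.453,74.442) → (102.834,50.008) → (67.483,37.646), returning to the start.

Shape 6 is a rectangle drawn with `<polygon>`. Its stroke #ff0000 means cut at S790, F1539. After flipping Y the toolpath is (32.534,80.193) → (91.805,80.193) → (91.805,60.382) → (32.534,60.382) → (32.534,80.193), returning to the start.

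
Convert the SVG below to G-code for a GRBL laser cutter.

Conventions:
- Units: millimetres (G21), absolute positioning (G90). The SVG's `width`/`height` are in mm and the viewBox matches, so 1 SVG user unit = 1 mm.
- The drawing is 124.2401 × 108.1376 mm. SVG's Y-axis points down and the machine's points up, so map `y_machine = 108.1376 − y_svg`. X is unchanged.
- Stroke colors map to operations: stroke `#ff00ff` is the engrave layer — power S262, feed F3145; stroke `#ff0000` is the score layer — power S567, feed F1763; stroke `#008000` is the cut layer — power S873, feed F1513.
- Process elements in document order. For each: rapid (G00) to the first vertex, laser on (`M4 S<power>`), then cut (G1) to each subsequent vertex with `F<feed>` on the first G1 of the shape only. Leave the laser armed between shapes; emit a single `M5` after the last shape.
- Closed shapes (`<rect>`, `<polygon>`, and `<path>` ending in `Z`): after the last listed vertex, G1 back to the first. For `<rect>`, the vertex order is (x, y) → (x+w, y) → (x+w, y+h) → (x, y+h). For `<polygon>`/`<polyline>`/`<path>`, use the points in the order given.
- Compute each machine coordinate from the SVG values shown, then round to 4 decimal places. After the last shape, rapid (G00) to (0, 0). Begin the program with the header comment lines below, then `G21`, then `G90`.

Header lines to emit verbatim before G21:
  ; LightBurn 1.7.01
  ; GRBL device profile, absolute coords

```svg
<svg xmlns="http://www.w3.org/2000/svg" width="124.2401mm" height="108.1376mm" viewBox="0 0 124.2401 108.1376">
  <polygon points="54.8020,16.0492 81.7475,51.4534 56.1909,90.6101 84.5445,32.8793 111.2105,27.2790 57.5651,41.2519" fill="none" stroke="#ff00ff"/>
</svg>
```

; LightBurn 1.7.01
; GRBL device profile, absolute coords
G21
G90
G00 X54.8020 Y92.0884
M4 S262
G1 X81.7475 Y56.6842 F3145
G1 X56.1909 Y17.5275
G1 X84.5445 Y75.2583
G1 X111.2105 Y80.8586
G1 X57.5651 Y66.8857
G1 X54.8020 Y92.0884
M5
G00 X0.0000 Y0.0000

viewBox `0 0 124.2401 108.1376` with mm width/height → 1 unit = 1 mm. Flip: y_m = 108.1376 − y_svg.

**Shape 1** — `<polygon>` closed polygon, stroke `#ff00ff` → engrave (S262, F3145). Machine vertices: (54.8020,92.0884) → (81.7475,56.6842) → (56.1909,17.5275) → (84.5445,75.2583) → (111.2105,80.8586) → (57.5651,66.8857) → (54.8020,92.0884). Closed: final G1 returns to the first vertex.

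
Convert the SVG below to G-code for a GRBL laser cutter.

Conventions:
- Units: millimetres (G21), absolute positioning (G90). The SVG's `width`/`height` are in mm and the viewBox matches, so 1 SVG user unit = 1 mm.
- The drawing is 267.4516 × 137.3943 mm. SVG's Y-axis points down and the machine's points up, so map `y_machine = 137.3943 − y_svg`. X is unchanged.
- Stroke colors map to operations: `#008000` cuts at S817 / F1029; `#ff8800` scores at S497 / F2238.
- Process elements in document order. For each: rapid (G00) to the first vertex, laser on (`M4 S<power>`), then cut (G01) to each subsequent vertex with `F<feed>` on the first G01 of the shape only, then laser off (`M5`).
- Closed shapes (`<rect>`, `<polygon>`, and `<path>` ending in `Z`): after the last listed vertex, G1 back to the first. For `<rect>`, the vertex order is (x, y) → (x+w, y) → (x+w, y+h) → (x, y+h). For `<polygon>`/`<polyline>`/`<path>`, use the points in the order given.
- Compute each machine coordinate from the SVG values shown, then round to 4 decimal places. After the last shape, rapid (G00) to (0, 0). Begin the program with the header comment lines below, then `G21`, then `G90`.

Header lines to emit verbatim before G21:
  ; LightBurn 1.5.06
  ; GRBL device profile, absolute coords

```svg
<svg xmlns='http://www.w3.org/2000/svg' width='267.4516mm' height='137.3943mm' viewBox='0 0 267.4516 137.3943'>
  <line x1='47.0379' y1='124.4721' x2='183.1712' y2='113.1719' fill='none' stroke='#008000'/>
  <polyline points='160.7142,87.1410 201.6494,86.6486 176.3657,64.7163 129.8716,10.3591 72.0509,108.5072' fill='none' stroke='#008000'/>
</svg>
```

1 u = 1 mm; y_m = 137.3943 − y.

[1] `<line>` line segment, #008000→cut S817 F1029: (47.0379,12.9222) → (183.1712,24.2224)

[2] `<polyline>` open polyline, #008000→cut S817 F1029: (160.7142,50.2533) → (201.6494,50.7457) → (176.3657,72.6780) → (129.8716,127.0352) → (72.0509,28.8871)

; LightBurn 1.5.06
; GRBL device profile, absolute coords
G21
G90
G00 X47.0379 Y12.9222
M4 S817
G01 X183.1712 Y24.2224 F1029
M5
G00 X160.7142 Y50.2533
M4 S817
G01 X201.6494 Y50.7457 F1029
G01 X176.3657 Y72.6780
G01 X129.8716 Y127.0352
G01 X72.0509 Y28.8871
M5
G00 X0.0000 Y0.0000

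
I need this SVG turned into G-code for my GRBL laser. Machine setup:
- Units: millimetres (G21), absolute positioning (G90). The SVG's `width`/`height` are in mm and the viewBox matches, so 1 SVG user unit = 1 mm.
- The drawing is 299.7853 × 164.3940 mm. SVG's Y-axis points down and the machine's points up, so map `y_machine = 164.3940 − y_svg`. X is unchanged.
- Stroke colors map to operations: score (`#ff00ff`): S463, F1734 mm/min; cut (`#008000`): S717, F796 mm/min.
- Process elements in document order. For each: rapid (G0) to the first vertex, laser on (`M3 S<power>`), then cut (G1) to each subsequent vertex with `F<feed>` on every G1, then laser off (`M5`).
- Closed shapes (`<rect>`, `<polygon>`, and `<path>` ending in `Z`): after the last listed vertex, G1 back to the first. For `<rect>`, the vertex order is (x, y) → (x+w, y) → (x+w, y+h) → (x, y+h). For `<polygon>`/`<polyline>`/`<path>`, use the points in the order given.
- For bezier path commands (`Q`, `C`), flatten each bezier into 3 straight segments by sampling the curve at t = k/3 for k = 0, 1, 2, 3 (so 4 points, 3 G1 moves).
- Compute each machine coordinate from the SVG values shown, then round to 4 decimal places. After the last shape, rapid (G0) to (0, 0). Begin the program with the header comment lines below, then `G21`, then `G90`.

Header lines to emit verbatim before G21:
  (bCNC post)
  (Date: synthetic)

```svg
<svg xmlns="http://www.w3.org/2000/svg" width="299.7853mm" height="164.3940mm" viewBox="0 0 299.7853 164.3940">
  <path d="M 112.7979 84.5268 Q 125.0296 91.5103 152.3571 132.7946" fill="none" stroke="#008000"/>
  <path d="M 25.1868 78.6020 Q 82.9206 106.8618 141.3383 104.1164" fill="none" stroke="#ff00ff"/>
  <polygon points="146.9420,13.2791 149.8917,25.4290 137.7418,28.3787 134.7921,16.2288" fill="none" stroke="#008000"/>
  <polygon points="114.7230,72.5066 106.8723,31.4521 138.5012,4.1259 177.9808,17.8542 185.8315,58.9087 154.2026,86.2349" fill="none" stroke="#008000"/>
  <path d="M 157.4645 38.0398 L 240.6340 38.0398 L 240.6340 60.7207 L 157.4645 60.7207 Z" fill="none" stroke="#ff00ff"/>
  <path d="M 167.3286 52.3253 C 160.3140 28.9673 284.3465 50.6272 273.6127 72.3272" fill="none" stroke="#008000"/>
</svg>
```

(bCNC post)
(Date: synthetic)
G21
G90
G0 X112.7979 Y79.8672
M3 S717
G1 X122.6297 Y71.4003 F796
G1 X135.8161 Y55.3111 F796
G1 X152.3571 Y31.5994 F796
M5
G0 X25.1868 Y85.7920
M3 S463
G1 X63.7520 Y70.3972 F1734
G1 X102.4692 Y61.8924 F1734
G1 X141.3383 Y60.2776 F1734
M5
G0 X146.9420 Y151.1149
M3 S717
G1 X149.8917 Y138.9650 F796
G1 X137.7418 Y136.0153 F796
G1 X134.7921 Y148.1652 F796
G1 X146.9420 Y151.1149 F796
M5
G0 X114.7230 Y91.8874
M3 S717
G1 X106.8723 Y132.9419 F796
G1 X138.5012 Y160.2681 F796
G1 X177.9808 Y146.5398 F796
G1 X185.8315 Y105.4853 F796
G1 X154.2026 Y78.1591 F796
G1 X114.7230 Y91.8874 F796
M5
G0 X157.4645 Y126.3542
M3 S463
G1 X240.6340 Y126.3542 F1734
G1 X240.6340 Y103.6733 F1734
G1 X157.4645 Y103.6733 F1734
G1 X157.4645 Y126.3542 F1734
M5
G0 X167.3286 Y112.0687
M3 S717
G1 X194.1514 Y122.0866 F796
G1 X249.2693 Y112.0876 F796
G1 X273.6127 Y92.0668 F796
M5
G0 X0.0000 Y0.0000

Since the viewBox matches the mm dimensions, user units are millimetres directly. The only transform is the Y-flip y_m = 164.3940 − y_svg.

Shape 1 is a quadratic bezier drawn with `<path>`. Its stroke #008000 means cut at S717, F796. After flipping Y the toolpath is (112.7979,79.8672) → (122.6297,71.4003) → (135.8161,55.3111) → (152.3571,31.5994).

Shape 2 is a quadratic bezier drawn with `<path>`. Its stroke #ff00ff means score at S463, F1734. After flipping Y the toolpath is (25.1868,85.7920) → (63.7520,70.3972) → (102.4692,61.8924) → (141.3383,60.2776).

Shape 3 is a regular polygon drawn with `<polygon>`. Its stroke #008000 means cut at S717, F796. After flipping Y the toolpath is (146.9420,151.1149) → (149.8917,138.9650) → (137.7418,136.0153) → (134.7921,148.1652) → (146.9420,151.1149), returning to the start.

Shape 4 is a regular polygon drawn with `<polygon>`. Its stroke #008000 means cut at S717, F796. After flipping Y the toolpath is (114.7230,91.8874) → (106.8723,132.9419) → (138.5012,160.2681) → (177.9808,146.5398) → (185.8315,105.4853) → (154.2026,78.1591) → (114.7230,91.8874), returning to the start.

Shape 5 is a rectangle drawn with `<path>`. Its stroke #ff00ff means score at S463, F1734. After flipping Y the toolpath is (157.4645,126.3542) → (240.6340,126.3542) → (240.6340,103.6733) → (157.4645,103.6733) → (157.4645,126.3542), returning to the start.

Shape 6 is a cubic bezier drawn with `<path>`. Its stroke #008000 means cut at S717, F796. After flipping Y the toolpath is (167.3286,112.0687) → (194.1514,122.0866) → (249.2693,112.0876) → (273.6127,92.0668).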